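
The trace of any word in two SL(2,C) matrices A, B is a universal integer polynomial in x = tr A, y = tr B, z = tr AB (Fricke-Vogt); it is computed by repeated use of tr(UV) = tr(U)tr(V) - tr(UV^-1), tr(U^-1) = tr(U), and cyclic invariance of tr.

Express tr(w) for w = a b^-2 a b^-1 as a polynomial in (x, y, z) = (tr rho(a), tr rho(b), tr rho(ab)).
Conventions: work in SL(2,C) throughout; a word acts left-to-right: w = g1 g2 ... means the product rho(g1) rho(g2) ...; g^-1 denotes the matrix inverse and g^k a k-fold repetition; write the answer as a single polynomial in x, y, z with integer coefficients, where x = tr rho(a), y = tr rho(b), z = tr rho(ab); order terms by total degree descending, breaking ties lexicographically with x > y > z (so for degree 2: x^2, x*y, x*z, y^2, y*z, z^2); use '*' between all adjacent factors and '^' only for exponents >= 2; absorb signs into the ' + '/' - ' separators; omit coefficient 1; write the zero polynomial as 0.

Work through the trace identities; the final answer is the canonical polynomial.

trace(a^2) = trace(a) * trace(a) - trace(1) = x^2 - 2
trace(a^2 b) = trace(a) * trace(b a) - trace(b) = x*z - y
use: trace(a b^-1 a) = trace(a^2) * trace(b) - trace(a^2 b) = x^2*y - x*z - y
trace(a b a b) = trace(a b) * trace(a b) - trace(1) = z^2 - 2
apply: trace(a b^-1 a b) = trace(a b a) * trace(b) - trace(a b a b) = x*y*z - y^2 - z^2 + 2
trace(b^-1 a b^-1 a) = trace(a b^-1 a) * trace(b) - trace(a b^-1 a b) = x^2*y^2 - 2*x*y*z + z^2 - 2
trace(a b^-2 a b^-1) = trace(b^-1 a b^-1 a) * trace(b) - trace(b^-1 a b^-1 a b) = x^2*y^3 - 2*x*y^2*z - x^2*y + y*z^2 + x*z - y

x^2*y^3 - 2*x*y^2*z - x^2*y + y*z^2 + x*z - y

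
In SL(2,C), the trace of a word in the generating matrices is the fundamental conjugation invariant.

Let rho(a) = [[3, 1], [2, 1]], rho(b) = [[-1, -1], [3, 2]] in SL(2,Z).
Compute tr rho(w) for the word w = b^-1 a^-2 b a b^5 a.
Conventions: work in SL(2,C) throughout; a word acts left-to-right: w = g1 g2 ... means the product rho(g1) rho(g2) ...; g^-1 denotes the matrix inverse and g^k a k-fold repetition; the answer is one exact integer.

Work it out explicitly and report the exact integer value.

rho(b^-1) = [[2, 1], [-3, -1]]
... * rho(a^-1) = [[1, -1], [-2, 3]]  ->  [[0, 1], [-1, 0]]
... * rho(a^-1) = [[1, -1], [-2, 3]]  ->  [[-2, 3], [-1, 1]]
... * rho(b) = [[-1, -1], [3, 2]]  ->  [[11, 8], [4, 3]]
... * rho(a) = [[3, 1], [2, 1]]  ->  [[49, 19], [18, 7]]
... * rho(b) = [[-1, -1], [3, 2]]  ->  [[8, -11], [3, -4]]
... * rho(b) = [[-1, -1], [3, 2]]  ->  [[-41, -30], [-15, -11]]
... * rho(b) = [[-1, -1], [3, 2]]  ->  [[-49, -19], [-18, -7]]
... * rho(b) = [[-1, -1], [3, 2]]  ->  [[-8, 11], [-3, 4]]
... * rho(b) = [[-1, -1], [3, 2]]  ->  [[41, 30], [15, 11]]
... * rho(a) = [[3, 1], [2, 1]]  ->  [[183, 71], [67, 26]]
tr = 183 + 26 = 209

209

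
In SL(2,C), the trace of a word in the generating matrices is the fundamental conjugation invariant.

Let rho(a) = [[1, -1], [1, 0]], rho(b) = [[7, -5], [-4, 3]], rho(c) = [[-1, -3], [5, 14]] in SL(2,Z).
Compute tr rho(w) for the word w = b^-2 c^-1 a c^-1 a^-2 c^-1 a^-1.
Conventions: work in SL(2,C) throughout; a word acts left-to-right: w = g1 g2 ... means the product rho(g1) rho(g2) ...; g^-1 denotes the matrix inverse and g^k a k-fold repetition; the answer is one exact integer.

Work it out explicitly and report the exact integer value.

-111465

rho(b^-1) = [[3, 5], [4, 7]]
... * rho(b^-1) = [[3, 5], [4, 7]]  ->  [[29, 50], [40, 69]]
... * rho(c^-1) = [[14, 3], [-5, -1]]  ->  [[156, 37], [215, 51]]
... * rho(a) = [[1, -1], [1, 0]]  ->  [[193, -156], [266, -215]]
... * rho(c^-1) = [[14, 3], [-5, -1]]  ->  [[3482, 735], [4799, 1013]]
... * rho(a^-1) = [[0, 1], [-1, 1]]  ->  [[-735, 4217], [-1013, 5812]]
... * rho(a^-1) = [[0, 1], [-1, 1]]  ->  [[-4217, 3482], [-5812, 4799]]
... * rho(c^-1) = [[14, 3], [-5, -1]]  ->  [[-76448, -16133], [-105363, -22235]]
... * rho(a^-1) = [[0, 1], [-1, 1]]  ->  [[16133, -92581], [22235, -127598]]
tr = 16133 + -127598 = -111465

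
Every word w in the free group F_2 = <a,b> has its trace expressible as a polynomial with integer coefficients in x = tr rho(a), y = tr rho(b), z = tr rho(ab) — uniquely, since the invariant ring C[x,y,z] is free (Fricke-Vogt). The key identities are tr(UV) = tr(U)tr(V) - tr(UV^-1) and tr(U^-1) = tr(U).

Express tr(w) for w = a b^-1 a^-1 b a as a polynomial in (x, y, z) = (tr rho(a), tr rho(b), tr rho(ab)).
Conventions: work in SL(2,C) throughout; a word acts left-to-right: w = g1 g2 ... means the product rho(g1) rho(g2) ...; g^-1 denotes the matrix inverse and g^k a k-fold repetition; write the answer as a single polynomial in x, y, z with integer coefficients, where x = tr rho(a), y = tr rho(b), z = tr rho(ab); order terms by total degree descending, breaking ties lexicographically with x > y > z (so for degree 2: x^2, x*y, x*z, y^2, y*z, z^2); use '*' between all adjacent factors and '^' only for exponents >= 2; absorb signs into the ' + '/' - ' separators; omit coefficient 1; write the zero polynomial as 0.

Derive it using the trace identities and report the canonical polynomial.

-x^2*y*z + x^3 + x*y^2 + x*z^2 - 3*x

next, tr(b^2 a) = tr(b) tr(a b) - tr(a) = y*z - x
tr(b^2) = tr(b) tr(b) - tr(1) = y^2 - 2
tr(b a^2 b) = tr(a) tr(b^2 a) - tr(b^2) = x*y*z - x^2 - y^2 + 2
tr(b a b a) = tr(b a) tr(b a) - tr(1) = z^2 - 2
tr(b a^2 b a) = tr(a) tr(b a b a) - tr(b a b) = x*z^2 - y*z - x
and tr(a^-1 b a^2 b) = tr(b a^2 b) tr(a) - tr(b a^2 b a) = x^2*y*z - x^3 - x*y^2 - x*z^2 + y*z + 3*x
next, tr(a b^-1 a^-1 b a) = tr(a^-1 b a^2) tr(b) - tr(a^-1 b a^2 b) = -x^2*y*z + x^3 + x*y^2 + x*z^2 - 3*x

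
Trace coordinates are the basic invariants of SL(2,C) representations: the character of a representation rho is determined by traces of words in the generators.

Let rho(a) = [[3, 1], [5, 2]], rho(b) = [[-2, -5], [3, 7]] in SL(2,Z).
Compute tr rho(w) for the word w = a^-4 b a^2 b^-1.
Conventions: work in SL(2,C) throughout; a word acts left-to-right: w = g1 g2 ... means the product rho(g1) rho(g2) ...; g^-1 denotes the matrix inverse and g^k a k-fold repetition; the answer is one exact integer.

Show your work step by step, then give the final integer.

rho(a^-1) = [[2, -1], [-5, 3]]
... * rho(a^-1) = [[2, -1], [-5, 3]]  ->  [[9, -5], [-25, 14]]
... * rho(a^-1) = [[2, -1], [-5, 3]]  ->  [[43, -24], [-120, 67]]
... * rho(a^-1) = [[2, -1], [-5, 3]]  ->  [[206, -115], [-575, 321]]
... * rho(b) = [[-2, -5], [3, 7]]  ->  [[-757, -1835], [2113, 5122]]
... * rho(a) = [[3, 1], [5, 2]]  ->  [[-11446, -4427], [31949, 12357]]
... * rho(a) = [[3, 1], [5, 2]]  ->  [[-56473, -20300], [157632, 56663]]
... * rho(b^-1) = [[7, 5], [-3, -2]]  ->  [[-334411, -241765], [933435, 674834]]
tr = -334411 + 674834 = 340423

340423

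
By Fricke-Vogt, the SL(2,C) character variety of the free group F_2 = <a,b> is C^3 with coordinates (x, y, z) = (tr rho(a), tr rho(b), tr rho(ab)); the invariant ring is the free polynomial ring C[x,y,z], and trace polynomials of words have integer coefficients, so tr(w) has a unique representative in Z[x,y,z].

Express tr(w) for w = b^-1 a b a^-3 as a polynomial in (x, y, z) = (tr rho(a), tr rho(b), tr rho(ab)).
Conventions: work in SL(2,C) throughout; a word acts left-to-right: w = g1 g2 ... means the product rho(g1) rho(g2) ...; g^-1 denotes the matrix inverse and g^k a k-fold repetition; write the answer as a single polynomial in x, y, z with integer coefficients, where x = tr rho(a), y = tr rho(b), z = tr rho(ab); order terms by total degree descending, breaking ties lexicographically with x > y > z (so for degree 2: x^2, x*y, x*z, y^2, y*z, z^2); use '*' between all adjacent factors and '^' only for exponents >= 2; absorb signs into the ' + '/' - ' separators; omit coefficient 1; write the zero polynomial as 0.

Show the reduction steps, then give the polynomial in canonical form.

trace(b a^-1) = trace(b) * trace(a) - trace(b a) = x*y - z
reduce: trace(b a^-2) = trace(b a^-1) * trace(a) - trace(b) = x^2*y - x*z - y
so trace(b a b) = trace(b) * trace(a b) - trace(a) = y*z - x
so trace(b a b a) = trace(a b) * trace(a b) - trace(1) = z^2 - 2
so trace(a^-1 b a b) = trace(b a b) * trace(a) - trace(b a b a) = x*y*z - x^2 - z^2 + 2
so trace(b a b a^-2) = trace(a^-1 b a b) * trace(a) - trace(a^-1 b a b a) = x^2*y*z - x^3 - x*z^2 - y*z + 3*x
trace(a b a^-3 b) = trace(b a b a^-2) * trace(a) - trace(b a b a^-1) = x^3*y*z - x^4 - x^2*z^2 - 2*x*y*z + 4*x^2 + z^2 - 2
reduce: trace(b^-1 a b a^-3) = trace(a b a^-3) * trace(b) - trace(a b a^-3 b) = -x^3*y*z + x^4 + x^2*y^2 + x^2*z^2 + x*y*z - 4*x^2 - y^2 - z^2 + 2

-x^3*y*z + x^4 + x^2*y^2 + x^2*z^2 + x*y*z - 4*x^2 - y^2 - z^2 + 2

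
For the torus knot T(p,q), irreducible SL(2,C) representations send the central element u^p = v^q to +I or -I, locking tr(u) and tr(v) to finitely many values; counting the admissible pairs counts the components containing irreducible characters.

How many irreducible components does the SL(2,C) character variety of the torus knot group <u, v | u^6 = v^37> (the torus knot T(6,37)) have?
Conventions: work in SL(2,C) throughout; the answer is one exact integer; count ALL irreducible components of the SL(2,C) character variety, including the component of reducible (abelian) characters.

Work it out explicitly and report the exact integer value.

91

For T(6,37): irreducibility forces the central element u^6 = v^37 to one of +I, -I.
So on each irreducible component the traces are pinned: tr(u) = 2*cos(pi*alpha/6) with 1 <= alpha <= 5, tr(v) = 2*cos(pi*beta/37) with 1 <= beta <= 36.
u^6 = (-1)^alpha I and v^37 = (-1)^beta I must agree, so alpha and beta have equal parity.
Enumerate parity-matched pairs: 3*18 odd-odd plus 2*18 even-even gives 90.
Total: 90 irreducible-character components + 1 reducible (abelian) component = 91.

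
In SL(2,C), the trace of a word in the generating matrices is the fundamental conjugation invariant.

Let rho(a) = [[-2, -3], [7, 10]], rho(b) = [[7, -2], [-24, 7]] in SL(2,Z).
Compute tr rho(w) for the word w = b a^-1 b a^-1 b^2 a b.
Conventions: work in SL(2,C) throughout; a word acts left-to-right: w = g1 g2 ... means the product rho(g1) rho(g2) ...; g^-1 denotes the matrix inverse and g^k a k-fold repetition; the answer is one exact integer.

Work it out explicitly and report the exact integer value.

rho(b) = [[7, -2], [-24, 7]]
... * rho(a^-1) = [[10, 3], [-7, -2]]  ->  [[84, 25], [-289, -86]]
... * rho(b) = [[7, -2], [-24, 7]]  ->  [[-12, 7], [41, -24]]
... * rho(a^-1) = [[10, 3], [-7, -2]]  ->  [[-169, -50], [578, 171]]
... * rho(b) = [[7, -2], [-24, 7]]  ->  [[17, -12], [-58, 41]]
... * rho(b) = [[7, -2], [-24, 7]]  ->  [[407, -118], [-1390, 403]]
... * rho(a) = [[-2, -3], [7, 10]]  ->  [[-1640, -2401], [5601, 8200]]
... * rho(b) = [[7, -2], [-24, 7]]  ->  [[46144, -13527], [-157593, 46198]]
tr = 46144 + 46198 = 92342

92342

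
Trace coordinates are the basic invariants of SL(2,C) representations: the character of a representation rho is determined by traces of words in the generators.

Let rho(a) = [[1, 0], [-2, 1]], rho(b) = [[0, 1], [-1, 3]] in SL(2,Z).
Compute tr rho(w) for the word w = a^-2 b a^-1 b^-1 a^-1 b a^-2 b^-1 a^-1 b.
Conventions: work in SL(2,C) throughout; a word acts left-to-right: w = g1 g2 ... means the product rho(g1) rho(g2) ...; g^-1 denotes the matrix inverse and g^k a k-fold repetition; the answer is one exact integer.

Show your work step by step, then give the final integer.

rho(a^-1) = [[1, 0], [2, 1]]
... * rho(a^-1) = [[1, 0], [2, 1]]  ->  [[1, 0], [4, 1]]
... * rho(b) = [[0, 1], [-1, 3]]  ->  [[0, 1], [-1, 7]]
... * rho(a^-1) = [[1, 0], [2, 1]]  ->  [[2, 1], [13, 7]]
... * rho(b^-1) = [[3, -1], [1, 0]]  ->  [[7, -2], [46, -13]]
... * rho(a^-1) = [[1, 0], [2, 1]]  ->  [[3, -2], [20, -13]]
... * rho(b) = [[0, 1], [-1, 3]]  ->  [[2, -3], [13, -19]]
... * rho(a^-1) = [[1, 0], [2, 1]]  ->  [[-4, -3], [-25, -19]]
... * rho(a^-1) = [[1, 0], [2, 1]]  ->  [[-10, -3], [-63, -19]]
... * rho(b^-1) = [[3, -1], [1, 0]]  ->  [[-33, 10], [-208, 63]]
... * rho(a^-1) = [[1, 0], [2, 1]]  ->  [[-13, 10], [-82, 63]]
... * rho(b) = [[0, 1], [-1, 3]]  ->  [[-10, 17], [-63, 107]]
tr = -10 + 107 = 97

97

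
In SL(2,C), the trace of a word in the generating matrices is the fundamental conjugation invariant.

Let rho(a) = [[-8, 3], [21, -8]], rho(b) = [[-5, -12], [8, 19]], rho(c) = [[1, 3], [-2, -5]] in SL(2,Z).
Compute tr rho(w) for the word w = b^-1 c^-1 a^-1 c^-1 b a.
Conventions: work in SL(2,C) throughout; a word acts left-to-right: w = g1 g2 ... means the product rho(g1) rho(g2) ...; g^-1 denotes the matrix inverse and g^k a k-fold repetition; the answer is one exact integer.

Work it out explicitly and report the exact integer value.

37409

rho(b^-1) = [[19, 12], [-8, -5]]
... * rho(c^-1) = [[-5, -3], [2, 1]]  ->  [[-71, -45], [30, 19]]
... * rho(a^-1) = [[-8, -3], [-21, -8]]  ->  [[1513, 573], [-639, -242]]
... * rho(c^-1) = [[-5, -3], [2, 1]]  ->  [[-6419, -3966], [2711, 1675]]
... * rho(b) = [[-5, -12], [8, 19]]  ->  [[367, 1674], [-155, -707]]
... * rho(a) = [[-8, 3], [21, -8]]  ->  [[32218, -12291], [-13607, 5191]]
tr = 32218 + 5191 = 37409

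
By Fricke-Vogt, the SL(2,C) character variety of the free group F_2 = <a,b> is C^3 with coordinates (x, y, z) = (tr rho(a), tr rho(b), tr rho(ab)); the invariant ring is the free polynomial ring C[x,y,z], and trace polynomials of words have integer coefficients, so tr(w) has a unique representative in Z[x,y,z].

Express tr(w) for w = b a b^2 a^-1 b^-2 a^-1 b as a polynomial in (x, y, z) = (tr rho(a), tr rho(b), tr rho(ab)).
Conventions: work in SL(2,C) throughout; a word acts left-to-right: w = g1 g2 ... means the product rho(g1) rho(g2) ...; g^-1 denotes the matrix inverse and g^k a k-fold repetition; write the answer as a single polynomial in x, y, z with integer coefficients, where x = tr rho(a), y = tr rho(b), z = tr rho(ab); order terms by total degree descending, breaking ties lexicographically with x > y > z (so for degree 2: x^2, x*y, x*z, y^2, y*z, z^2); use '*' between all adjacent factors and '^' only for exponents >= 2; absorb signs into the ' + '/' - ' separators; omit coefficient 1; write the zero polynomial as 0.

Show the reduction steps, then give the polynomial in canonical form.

trace(a b^2) = trace(b) trace(a b) - trace(a) = y*z - x
trace(b^2 a b) = trace(b) trace(a b^2) - trace(a b) = y^2*z - x*y - z
trace(a b a b) = trace(a b) trace(a b) - trace(1) = z^2 - 2
trace(a b a) = trace(a) trace(b a) - trace(b) = x*z - y
trace(b^2 a b a) = trace(b) trace(a b a b) - trace(a b a) = y*z^2 - x*z - y
trace(a^-1 b^2 a b) = trace(b^2 a b) trace(a) - trace(b^2 a b a) = x*y^2*z - x^2*y - y*z^2 + y
trace(b^2 a b^2) = trace(b) trace(b a b^2) - trace(b a b) = y^3*z - x*y^2 - 2*y*z + x
trace(b^2) = trace(b) trace(b) - trace(1) = y^2 - 2
trace(a b^2 a) = trace(a) trace(b^2 a) - trace(b^2) = x*y*z - x^2 - y^2 + 2
trace(b a b^2 a b) = trace(b) trace(a b^2 a b) - trace(a b^2 a) = y^2*z^2 - 2*x*y*z + x^2 - 2
trace(b^2 a b^2 a b) = trace(b) trace(b a b^2 a b) - trace(b a b^2 a) = y^3*z^2 - 2*x*y^2*z + x^2*y - y*z^2 + x*z - y
trace(a b a b a b) = trace(b a b a) trace(b a) - trace(a b) = z^3 - 3*z
trace(a b a b a) = trace(a) trace(b a b a) - trace(b a b) = x*z^2 - y*z - x
trace(a b^2 a b a b) = trace(b) trace(a b a b a b) - trace(a b a b a) = y*z^3 - x*z^2 - 2*y*z + x
trace(a b a^2) = trace(a) trace(a b a) - trace(a b) = x^2*z - x*y - z
trace(a b^2 a b a) = trace(b) trace(a b a^2 b) - trace(a b a^2) = x*y*z^2 - x^2*z - y^2*z + z
trace(b^2 a b^2 a b a) = trace(b) trace(a b^2 a b a b) - trace(a b^2 a b a) = y^2*z^3 - 2*x*y*z^2 + x^2*z - y^2*z + x*y - z
trace(a^-1 b^2 a b^2 a b) = trace(b^2 a b^2 a b) trace(a) - trace(b^2 a b^2 a b a) = x*y^3*z^2 - 2*x^2*y^2*z - y^2*z^3 + x^3*y + x*y*z^2 + y^2*z - 2*x*y + z
trace(b^-1 a^-1 b^2 a b^2 a) = trace(a^-1 b^2 a b^2 a) trace(b) - trace(a^-1 b^2 a b^2 a b) = -x*y^3*z^2 + 2*x^2*y^2*z + y^4*z + y^2*z^3 - x^3*y - x*y^3 - x*y*z^2 - 3*y^2*z + 3*x*y - z
trace(b^-1 a^-1 b^2 a b^2 a^-1) = trace(b^-1 a^-1 b^2 a b^2) trace(a) - trace(b^-1 a^-1 b^2 a b^2 a) = x*y^3*z^2 - x^2*y^2*z - y^4*z - y^2*z^3 + x*y^3 + 3*y^2*z - 2*x*y + z
trace(b^2 a b^2 a^-1) = trace(b^2 a b^2) trace(a) - trace(b^2 a b^2 a) = x*y^3*z - x^2*y^2 - y^2*z^2 + 2
trace(a^-1 b^2 a b^2 a^-1) = trace(b^2 a b^2 a^-1) trace(a) - trace(b^2 a b^2) = x^2*y^3*z - x^3*y^2 - x*y^2*z^2 - y^3*z + x*y^2 + 2*y*z + x
trace(b a b^2 a^-1 b^-2 a^-1 b) = trace(b^-1 a^-1 b^2 a b^2 a^-1) trace(b) - trace(b^-1 a^-1 b^2 a b^2 a^-1 b) = x*y^4*z^2 - 2*x^2*y^3*z - y^5*z - y^3*z^3 + x^3*y^2 + x*y^4 + x*y^2*z^2 + 4*y^3*z - 3*x*y^2 - y*z - x

x*y^4*z^2 - 2*x^2*y^3*z - y^5*z - y^3*z^3 + x^3*y^2 + x*y^4 + x*y^2*z^2 + 4*y^3*z - 3*x*y^2 - y*z - x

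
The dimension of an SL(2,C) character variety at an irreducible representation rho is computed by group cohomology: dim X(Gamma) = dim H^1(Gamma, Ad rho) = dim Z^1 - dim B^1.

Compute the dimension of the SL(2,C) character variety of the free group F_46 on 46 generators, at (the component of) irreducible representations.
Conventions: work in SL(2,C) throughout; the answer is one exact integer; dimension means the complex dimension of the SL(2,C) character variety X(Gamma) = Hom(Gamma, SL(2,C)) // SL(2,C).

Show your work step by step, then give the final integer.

135

Here Gamma is free of rank 46 — no relator constrains a cocycle.
A cocycle picks one sl_2 vector per generator freely, giving dim Z^1 = 3*46 = 138.
At an irreducible rho the centralizer of the image in sl_2 is 0, so the coboundary map sl_2 -> Z^1 is injective: dim B^1 = 3.
dim X = dim H^1 = dim Z^1 - dim B^1 = 138 - 3 = 135.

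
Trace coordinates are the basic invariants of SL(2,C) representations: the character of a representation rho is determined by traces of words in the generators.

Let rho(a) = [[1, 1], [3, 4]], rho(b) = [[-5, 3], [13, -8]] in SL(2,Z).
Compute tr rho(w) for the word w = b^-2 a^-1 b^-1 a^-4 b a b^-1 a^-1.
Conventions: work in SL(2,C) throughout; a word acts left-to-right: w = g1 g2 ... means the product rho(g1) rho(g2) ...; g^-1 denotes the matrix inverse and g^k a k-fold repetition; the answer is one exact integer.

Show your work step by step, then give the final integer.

rho(b^-1) = [[-8, -3], [-13, -5]]
... * rho(b^-1) = [[-8, -3], [-13, -5]]  ->  [[103, 39], [169, 64]]
... * rho(a^-1) = [[4, -1], [-3, 1]]  ->  [[295, -64], [484, -105]]
... * rho(b^-1) = [[-8, -3], [-13, -5]]  ->  [[-1528, -565], [-2507, -927]]
... * rho(a^-1) = [[4, -1], [-3, 1]]  ->  [[-4417, 963], [-7247, 1580]]
... * rho(a^-1) = [[4, -1], [-3, 1]]  ->  [[-20557, 5380], [-33728, 8827]]
... * rho(a^-1) = [[4, -1], [-3, 1]]  ->  [[-98368, 25937], [-161393, 42555]]
... * rho(a^-1) = [[4, -1], [-3, 1]]  ->  [[-471283, 124305], [-773237, 203948]]
... * rho(b) = [[-5, 3], [13, -8]]  ->  [[3972380, -2408289], [6517509, -3951295]]
... * rho(a) = [[1, 1], [3, 4]]  ->  [[-3252487, -5660776], [-5336376, -9287671]]
... * rho(b^-1) = [[-8, -3], [-13, -5]]  ->  [[99609984, 38061341], [163430731, 62447483]]
... * rho(a^-1) = [[4, -1], [-3, 1]]  ->  [[284255913, -61548643], [466380475, -100983248]]
tr = 284255913 + -100983248 = 183272665

183272665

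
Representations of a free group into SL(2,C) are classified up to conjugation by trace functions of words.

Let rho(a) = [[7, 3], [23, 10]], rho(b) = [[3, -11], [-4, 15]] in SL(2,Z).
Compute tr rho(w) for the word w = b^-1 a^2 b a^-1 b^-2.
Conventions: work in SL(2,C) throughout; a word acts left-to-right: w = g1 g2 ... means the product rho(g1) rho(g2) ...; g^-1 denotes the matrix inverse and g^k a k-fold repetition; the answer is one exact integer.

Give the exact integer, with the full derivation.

rho(b^-1) = [[15, 11], [4, 3]]
... * rho(a) = [[7, 3], [23, 10]]  ->  [[358, 155], [97, 42]]
... * rho(a) = [[7, 3], [23, 10]]  ->  [[6071, 2624], [1645, 711]]
... * rho(b) = [[3, -11], [-4, 15]]  ->  [[7717, -27421], [2091, -7430]]
... * rho(a^-1) = [[10, -3], [-23, 7]]  ->  [[707853, -215098], [191800, -58283]]
... * rho(b^-1) = [[15, 11], [4, 3]]  ->  [[9757403, 7141089], [2643868, 1934951]]
... * rho(b^-1) = [[15, 11], [4, 3]]  ->  [[174925401, 128754700], [47397824, 34887401]]
tr = 174925401 + 34887401 = 209812802

209812802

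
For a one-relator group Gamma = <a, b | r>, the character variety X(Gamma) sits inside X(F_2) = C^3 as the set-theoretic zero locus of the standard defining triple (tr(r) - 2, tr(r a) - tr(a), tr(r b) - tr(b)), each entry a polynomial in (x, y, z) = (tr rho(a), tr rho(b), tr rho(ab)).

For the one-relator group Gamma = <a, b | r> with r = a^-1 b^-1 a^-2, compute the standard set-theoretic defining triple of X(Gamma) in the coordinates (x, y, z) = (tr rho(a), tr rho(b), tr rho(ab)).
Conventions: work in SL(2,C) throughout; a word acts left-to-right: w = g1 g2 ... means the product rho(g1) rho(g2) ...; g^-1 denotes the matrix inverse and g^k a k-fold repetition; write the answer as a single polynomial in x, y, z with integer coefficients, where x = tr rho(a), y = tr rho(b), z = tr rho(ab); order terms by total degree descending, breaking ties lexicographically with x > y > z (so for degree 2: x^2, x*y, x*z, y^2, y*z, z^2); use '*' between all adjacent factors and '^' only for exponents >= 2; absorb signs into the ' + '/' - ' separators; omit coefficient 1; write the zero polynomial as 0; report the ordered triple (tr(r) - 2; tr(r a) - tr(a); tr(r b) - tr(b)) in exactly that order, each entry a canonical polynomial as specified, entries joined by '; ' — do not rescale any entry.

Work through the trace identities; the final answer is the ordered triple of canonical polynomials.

x^2*z - x*y - z - 2; x*z - x - y; x^2*y*z - x*y^2 - x*z^2 + x - y

tr(b^-1) = tr(b) = y
tr(b^-1 a) = tr(a)*tr(b) - tr(a b)  (eliminate b^-1) = x*y - z
tr(b^-1 a^-1) = tr(b^-1)*tr(a) - tr(b^-1 a)  (eliminate a^-1) = z
tr(a^-1 b^-1 a^-1) = tr(b^-1 a^-1)*tr(a) - tr(b^-1)  (eliminate a^-1) = x*z - y
tr(a^-1 b^-1 a^-2) = tr(a^-1 b^-1 a^-1)*tr(a) - tr(a^-1 b^-1)  (eliminate a^-1) = x^2*z - x*y - z
tr(b a b) = tr(b)*tr(a b) - tr(a)   [square of b] = y*z - x
tr(b a b a) = tr(b a)*tr(b a) - tr(1)   [split at a repeated b] = z^2 - 2
tr(a b a^-1 b) = tr(b a b)*tr(a) - tr(b a b a)   [inverse elimination on a] = x*y*z - x^2 - z^2 + 2
tr(b a^-1 b^-1 a) = tr(a b a^-1)*tr(b) - tr(a b a^-1 b)   [inverse elimination on b] = -x*y*z + x^2 + y^2 + z^2 - 2
tr(a^-1 b a^-1 b^-1) = tr(b a^-1 b^-1)*tr(a) - tr(b a^-1 b^-1 a)   [inverse elimination on a] = x*y*z - y^2 - z^2 + 2
tr(a^-1 b^-1 a^-2 b) = tr(a^-1 b a^-1 b^-1)*tr(a) - tr(a^-1 b a^-1 b^-1 a)   [inverse elimination on a] = x^2*y*z - x*y^2 - x*z^2 + x
assemble the triple (tr(r) - 2; tr(r a) - x; tr(r b) - y)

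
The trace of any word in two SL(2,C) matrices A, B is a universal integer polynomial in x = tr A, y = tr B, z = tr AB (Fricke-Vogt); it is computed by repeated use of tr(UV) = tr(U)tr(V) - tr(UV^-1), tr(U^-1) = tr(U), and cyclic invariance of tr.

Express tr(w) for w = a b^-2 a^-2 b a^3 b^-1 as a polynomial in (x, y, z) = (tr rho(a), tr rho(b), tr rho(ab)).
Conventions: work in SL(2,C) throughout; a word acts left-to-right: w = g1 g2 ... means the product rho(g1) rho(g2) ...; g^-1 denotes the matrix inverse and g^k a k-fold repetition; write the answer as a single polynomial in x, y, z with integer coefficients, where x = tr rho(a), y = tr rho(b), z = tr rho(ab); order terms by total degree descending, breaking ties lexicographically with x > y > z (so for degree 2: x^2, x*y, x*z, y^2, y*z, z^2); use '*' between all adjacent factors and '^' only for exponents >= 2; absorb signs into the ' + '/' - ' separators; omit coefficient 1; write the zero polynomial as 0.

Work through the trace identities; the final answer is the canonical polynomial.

-x^5*y^3*z + x^6*y^2 + x^4*y^4 + 2*x^4*y^2*z^2 - x^5*y*z - x^3*y*z^3 - 5*x^4*y^2 - x^2*y^4 - 2*x^2*y^2*z^2 + 6*x^3*y*z + x*y^3*z + x*y*z^3 - x^4 + 4*x^2*y^2 - x^2*z^2 - 6*x*y*z + 4*x^2 + z^2 - 2

tr(a b a) = tr(a)*tr(b a) - tr(b)   [square of a] = x*z - y
tr(b a^3) = tr(a)*tr(a b a) - tr(a b)   [square of a] = x^2*z - x*y - z
so tr(a^2) = tr(a)*tr(a) - tr(1)   [square of a] = x^2 - 2
reduce: tr(b^2 a^2) = tr(b)*tr(a^2 b) - tr(a^2)   [square of b] = x*y*z - x^2 - y^2 + 2
tr(b^2 a) = tr(b)*tr(a b) - tr(a)   [square of b] = y*z - x
tr(a b^2 a^2) = tr(a)*tr(b^2 a^2) - tr(b^2 a)   [square of a] = x^2*y*z - x^3 - x*y^2 - y*z + 3*x
so tr(b a^4 b) = tr(a)*tr(a b^2 a^2) - tr(a b^2 a)   [square of a] = x^3*y*z - x^4 - x^2*y^2 - 2*x*y*z + 4*x^2 + y^2 - 2
so tr(b a b a) = tr(a b)*tr(a b) - tr(1)   [split at a repeated a] = z^2 - 2
tr(b a b a^2) = tr(a)*tr(b a b a) - tr(b a b)   [square of a] = x*z^2 - y*z - x
tr(a b a b a^2) = tr(a)*tr(b a b a^2) - tr(b a b a)   [square of a] = x^2*z^2 - x*y*z - x^2 - z^2 + 2
tr(b a^4 b a) = tr(a)*tr(a b a b a^2) - tr(a b a b a)   [square of a] = x^3*z^2 - x^2*y*z - x^3 - 2*x*z^2 + y*z + 3*x
so tr(a^-1 b a^4 b) = tr(b a^4 b)*tr(a) - tr(b a^4 b a)   [inverse elimination on a] = x^4*y*z - x^5 - x^3*y^2 - x^3*z^2 - x^2*y*z + 5*x^3 + x*y^2 + 2*x*z^2 - y*z - 5*x
tr(a b^-1 a^-1 b a^3) = tr(a^-1 b a^4)*tr(b) - tr(a^-1 b a^4 b)   [inverse elimination on b] = -x^4*y*z + x^5 + x^3*y^2 + x^3*z^2 + 2*x^2*y*z - 5*x^3 - 2*x*y^2 - 2*x*z^2 + 5*x
so tr(b a b^2 a) = tr(b)*tr(a b a b) - tr(a b a)   [square of b] = y*z^2 - x*z - y
tr(b a b^2) = tr(b)*tr(a b^2) - tr(a b)   [square of b] = y^2*z - x*y - z
tr(b a b^2 a^2) = tr(a)*tr(b a b^2 a) - tr(b a b^2)   [square of a] = x*y*z^2 - x^2*z - y^2*z + z
tr(b a^3 b a b) = tr(a)*tr(b a b^2 a^2) - tr(b a b^2 a)   [square of a] = x^2*y*z^2 - x^3*z - x*y^2*z - y*z^2 + 2*x*z + y
reduce: tr(b a b a b a) = tr(b a)*tr(b a b a) - tr(b^-1 a^-1)   [split at a repeated b] = z^3 - 3*z
so tr(a b a b a b a) = tr(a)*tr(b a b a b a) - tr(b a b a b)   [square of a] = x*z^3 - y*z^2 - 2*x*z + y
tr(b a^3 b a b a) = tr(a)*tr(a b a b a b a) - tr(a b a b a b)   [square of a] = x^2*z^3 - x*y*z^2 - 2*x^2*z - z^3 + x*y + 3*z
tr(a^-1 b a^3 b a b) = tr(b a^3 b a b)*tr(a) - tr(b a^3 b a b a)   [inverse elimination on a] = x^3*y*z^2 - x^4*z - x^2*y^2*z - x^2*z^3 + 4*x^2*z + z^3 - 3*z
tr(a b^-1 a^-1 b a^3 b) = tr(a^-1 b a^3 b a)*tr(b) - tr(a^-1 b a^3 b a b)   [inverse elimination on b] = -x^3*y*z^2 + x^4*z + 2*x^2*y^2*z + x^2*z^3 - x^3*y - x*y^3 - 4*x^2*z - y^2*z - z^3 + 3*x*y + 3*z
tr(a^-1 b a^3 b^-1 a b^-1) = tr(a b^-1 a^-1 b a^3)*tr(b) - tr(a b^-1 a^-1 b a^3 b)   [inverse elimination on b] = -x^4*y^2*z + x^5*y + x^3*y^3 + 2*x^3*y*z^2 - x^4*z - x^2*z^3 - 4*x^3*y - x*y^3 - 2*x*y*z^2 + 4*x^2*z + y^2*z + z^3 + 2*x*y - 3*z
reduce: tr(a^3) = tr(a)*tr(a^2) - tr(a)   [square of a] = x^3 - 3*x
so tr(a^4) = tr(a)*tr(a^3) - tr(a^2)   [square of a] = x^4 - 4*x^2 + 2
reduce: tr(a^4 b) = tr(a)*tr(a b a^2) - tr(a b a)   [square of a] = x^3*z - x^2*y - 2*x*z + y
so tr(a^3 b^-1 a) = tr(a^4)*tr(b) - tr(a^4 b)   [inverse elimination on b] = x^4*y - x^3*z - 3*x^2*y + 2*x*z + y
so tr(a^-2 b a^3 b^-1 a b^-1) = tr(a^-1 b a^3 b^-1 a b^-1)*tr(a) - tr(a^-1 b a^3 b^-1 a b^-1 a)   [inverse elimination on a] = -x^5*y^2*z + x^6*y + x^4*y^3 + 2*x^4*y*z^2 - x^5*z - x^3*z^3 - 5*x^4*y - x^2*y^3 - 2*x^2*y*z^2 + 5*x^3*z + x*y^2*z + x*z^3 + 5*x^2*y - 5*x*z - y
so tr(a^-1 b a^3 b) = tr(b a^3 b)*tr(a) - tr(b a^3 b a)   [inverse elimination on a] = x^3*y*z - x^4 - x^2*y^2 - x^2*z^2 + 4*x^2 + z^2 - 2
so tr(a^-1 b a^3 b^-1) = tr(a^-1 b a^3)*tr(b) - tr(a^-1 b a^3 b)   [inverse elimination on b] = -x^3*y*z + x^4 + x^2*y^2 + x^2*z^2 + x*y*z - 4*x^2 - y^2 - z^2 + 2
so tr(a b^-2 a^-2 b a^3 b^-1) = tr(a^-2 b a^3 b^-1 a b^-1)*tr(b) - tr(a^-2 b a^3 b^-1 a)   [inverse elimination on b] = -x^5*y^3*z + x^6*y^2 + x^4*y^4 + 2*x^4*y^2*z^2 - x^5*y*z - x^3*y*z^3 - 5*x^4*y^2 - x^2*y^4 - 2*x^2*y^2*z^2 + 6*x^3*y*z + x*y^3*z + x*y*z^3 - x^4 + 4*x^2*y^2 - x^2*z^2 - 6*x*y*z + 4*x^2 + z^2 - 2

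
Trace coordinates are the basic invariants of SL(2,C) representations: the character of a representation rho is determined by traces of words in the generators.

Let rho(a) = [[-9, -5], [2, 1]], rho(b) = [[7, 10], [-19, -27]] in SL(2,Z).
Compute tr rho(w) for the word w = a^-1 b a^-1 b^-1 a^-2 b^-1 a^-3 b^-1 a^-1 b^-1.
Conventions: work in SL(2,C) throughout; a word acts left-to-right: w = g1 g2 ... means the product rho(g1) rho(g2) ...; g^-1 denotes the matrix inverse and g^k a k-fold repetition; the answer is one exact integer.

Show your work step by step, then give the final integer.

-18921593200

rho(a^-1) = [[1, 5], [-2, -9]]
... * rho(b) = [[7, 10], [-19, -27]]  ->  [[-88, -125], [157, 223]]
... * rho(a^-1) = [[1, 5], [-2, -9]]  ->  [[162, 685], [-289, -1222]]
... * rho(b^-1) = [[-27, -10], [19, 7]]  ->  [[8641, 3175], [-15415, -5664]]
... * rho(a^-1) = [[1, 5], [-2, -9]]  ->  [[2291, 14630], [-4087, -26099]]
... * rho(a^-1) = [[1, 5], [-2, -9]]  ->  [[-26969, -120215], [48111, 214456]]
... * rho(b^-1) = [[-27, -10], [19, 7]]  ->  [[-1555922, -571815], [2775667, 1020082]]
... * rho(a^-1) = [[1, 5], [-2, -9]]  ->  [[-412292, -2633275], [735503, 4697597]]
... * rho(a^-1) = [[1, 5], [-2, -9]]  ->  [[4854258, 21638015], [-8659691, -38600858]]
... * rho(a^-1) = [[1, 5], [-2, -9]]  ->  [[-38421772, -170470845], [68542025, 304109267]]
... * rho(b^-1) = [[-27, -10], [19, 7]]  ->  [[-2201558211, -809078195], [3927441398, 1443344619]]
... * rho(a^-1) = [[1, 5], [-2, -9]]  ->  [[-583401821, -3726087300], [1040752160, 6647105419]]
... * rho(b^-1) = [[-27, -10], [19, 7]]  ->  [[-55043809533, -20248592890], [98194694641, 36122216333]]
tr = -55043809533 + 36122216333 = -18921593200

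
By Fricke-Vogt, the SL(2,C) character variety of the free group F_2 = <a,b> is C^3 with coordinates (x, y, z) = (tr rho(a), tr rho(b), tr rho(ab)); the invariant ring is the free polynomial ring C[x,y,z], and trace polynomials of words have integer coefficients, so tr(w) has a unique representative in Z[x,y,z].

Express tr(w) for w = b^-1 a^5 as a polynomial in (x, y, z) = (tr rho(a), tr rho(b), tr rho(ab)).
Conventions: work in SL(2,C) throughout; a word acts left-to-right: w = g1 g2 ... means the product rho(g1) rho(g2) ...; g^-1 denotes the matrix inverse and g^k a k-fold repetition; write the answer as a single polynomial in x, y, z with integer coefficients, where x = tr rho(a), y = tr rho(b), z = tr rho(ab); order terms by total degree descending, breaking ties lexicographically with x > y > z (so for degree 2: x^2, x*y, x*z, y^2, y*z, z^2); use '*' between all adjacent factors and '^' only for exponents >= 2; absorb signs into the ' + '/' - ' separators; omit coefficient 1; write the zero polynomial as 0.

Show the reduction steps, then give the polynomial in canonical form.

trace(a^2) = trace(a) * trace(a) - trace(1)  (reduce the a square) = x^2 - 2
trace(a^3) = trace(a) * trace(a^2) - trace(a)  (reduce the a square) = x^3 - 3*x
so trace(a^4) = trace(a) * trace(a^3) - trace(a^2)  (reduce the a square) = x^4 - 4*x^2 + 2
reduce: trace(a^5) = trace(a) * trace(a^4) - trace(a^3)  (reduce the a square) = x^5 - 5*x^3 + 5*x
trace(a b a) = trace(a) * trace(b a) - trace(b)  (reduce the a square) = x*z - y
so trace(a b a^2) = trace(a) * trace(a b a) - trace(a b)  (reduce the a square) = x^2*z - x*y - z
trace(a^3 b a) = trace(a) * trace(a b a^2) - trace(a b a)  (reduce the a square) = x^3*z - x^2*y - 2*x*z + y
so trace(a^5 b) = trace(a) * trace(a^3 b a) - trace(a^3 b)  (reduce the a square) = x^4*z - x^3*y - 3*x^2*z + 2*x*y + z
reduce: trace(b^-1 a^5) = trace(a^5) * trace(b) - trace(a^5 b)  (eliminate b^-1) = x^5*y - x^4*z - 4*x^3*y + 3*x^2*z + 3*x*y - z

x^5*y - x^4*z - 4*x^3*y + 3*x^2*z + 3*x*y - z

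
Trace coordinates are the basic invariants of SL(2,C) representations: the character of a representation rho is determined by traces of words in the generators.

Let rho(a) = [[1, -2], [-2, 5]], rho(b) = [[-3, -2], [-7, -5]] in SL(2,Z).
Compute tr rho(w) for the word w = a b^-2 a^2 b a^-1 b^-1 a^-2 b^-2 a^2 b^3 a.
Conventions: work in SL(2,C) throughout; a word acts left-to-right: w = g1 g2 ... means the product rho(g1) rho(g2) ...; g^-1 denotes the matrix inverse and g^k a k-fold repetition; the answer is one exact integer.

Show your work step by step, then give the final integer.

3653568755198

rho(a) = [[1, -2], [-2, 5]]
... * rho(b^-1) = [[-5, 2], [7, -3]]  ->  [[-19, 8], [45, -19]]
... * rho(b^-1) = [[-5, 2], [7, -3]]  ->  [[151, -62], [-358, 147]]
... * rho(a) = [[1, -2], [-2, 5]]  ->  [[275, -612], [-652, 1451]]
... * rho(a) = [[1, -2], [-2, 5]]  ->  [[1499, -3610], [-3554, 8559]]
... * rho(b) = [[-3, -2], [-7, -5]]  ->  [[20773, 15052], [-49251, -35687]]
... * rho(a^-1) = [[5, 2], [2, 1]]  ->  [[133969, 56598], [-317629, -134189]]
... * rho(b^-1) = [[-5, 2], [7, -3]]  ->  [[-273659, 98144], [648822, -232691]]
... * rho(a^-1) = [[5, 2], [2, 1]]  ->  [[-1172007, -449174], [2778728, 1064953]]
... * rho(a^-1) = [[5, 2], [2, 1]]  ->  [[-6758383, -2793188], [16023546, 6622409]]
... * rho(b^-1) = [[-5, 2], [7, -3]]  ->  [[14239599, -5137202], [-33760867, 12179865]]
... * rho(b^-1) = [[-5, 2], [7, -3]]  ->  [[-107158409, 43890804], [254063390, -104061329]]
... * rho(a) = [[1, -2], [-2, 5]]  ->  [[-194940017, 433770838], [462186048, -1028433425]]
... * rho(a) = [[1, -2], [-2, 5]]  ->  [[-1062481693, 2558734224], [2519052898, -6066539221]]
... * rho(b) = [[-3, -2], [-7, -5]]  ->  [[-14723694489, -10668707734], [34908615853, 25294590309]]
... * rho(b) = [[-3, -2], [-7, -5]]  ->  [[118852037605, 82790927648], [-281787979722, -196290183251]]
... * rho(b) = [[-3, -2], [-7, -5]]  ->  [[-936092606351, -651658713450], [2219395221923, 1545026875699]]
... * rho(a) = [[1, -2], [-2, 5]]  ->  [[367224820549, -1386108354548], [-870658529475, 3286343934649]]
tr = 367224820549 + 3286343934649 = 3653568755198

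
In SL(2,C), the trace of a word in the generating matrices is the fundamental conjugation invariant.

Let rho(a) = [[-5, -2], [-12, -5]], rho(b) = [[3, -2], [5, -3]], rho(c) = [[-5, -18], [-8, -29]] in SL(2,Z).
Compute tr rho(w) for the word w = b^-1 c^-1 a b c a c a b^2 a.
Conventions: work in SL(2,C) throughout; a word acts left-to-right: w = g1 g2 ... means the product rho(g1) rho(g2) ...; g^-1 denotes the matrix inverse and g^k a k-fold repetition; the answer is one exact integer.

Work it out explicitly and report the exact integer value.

rho(b^-1) = [[-3, 2], [-5, 3]]
... * rho(c^-1) = [[-29, 18], [8, -5]]  ->  [[103, -64], [169, -105]]
... * rho(a) = [[-5, -2], [-12, -5]]  ->  [[253, 114], [415, 187]]
... * rho(b) = [[3, -2], [5, -3]]  ->  [[1329, -848], [2180, -1391]]
... * rho(c) = [[-5, -18], [-8, -29]]  ->  [[139, 670], [228, 1099]]
... * rho(a) = [[-5, -2], [-12, -5]]  ->  [[-8735, -3628], [-14328, -5951]]
... * rho(c) = [[-5, -18], [-8, -29]]  ->  [[72699, 262442], [119248, 430483]]
... * rho(a) = [[-5, -2], [-12, -5]]  ->  [[-3512799, -1457608], [-5762036, -2390911]]
... * rho(b) = [[3, -2], [5, -3]]  ->  [[-17826437, 11398422], [-29240663, 18696805]]
... * rho(b) = [[3, -2], [5, -3]]  ->  [[3512799, 1457608], [5762036, 2390911]]
... * rho(a) = [[-5, -2], [-12, -5]]  ->  [[-35055291, -14313638], [-57501112, -23478627]]
tr = -35055291 + -23478627 = -58533918

-58533918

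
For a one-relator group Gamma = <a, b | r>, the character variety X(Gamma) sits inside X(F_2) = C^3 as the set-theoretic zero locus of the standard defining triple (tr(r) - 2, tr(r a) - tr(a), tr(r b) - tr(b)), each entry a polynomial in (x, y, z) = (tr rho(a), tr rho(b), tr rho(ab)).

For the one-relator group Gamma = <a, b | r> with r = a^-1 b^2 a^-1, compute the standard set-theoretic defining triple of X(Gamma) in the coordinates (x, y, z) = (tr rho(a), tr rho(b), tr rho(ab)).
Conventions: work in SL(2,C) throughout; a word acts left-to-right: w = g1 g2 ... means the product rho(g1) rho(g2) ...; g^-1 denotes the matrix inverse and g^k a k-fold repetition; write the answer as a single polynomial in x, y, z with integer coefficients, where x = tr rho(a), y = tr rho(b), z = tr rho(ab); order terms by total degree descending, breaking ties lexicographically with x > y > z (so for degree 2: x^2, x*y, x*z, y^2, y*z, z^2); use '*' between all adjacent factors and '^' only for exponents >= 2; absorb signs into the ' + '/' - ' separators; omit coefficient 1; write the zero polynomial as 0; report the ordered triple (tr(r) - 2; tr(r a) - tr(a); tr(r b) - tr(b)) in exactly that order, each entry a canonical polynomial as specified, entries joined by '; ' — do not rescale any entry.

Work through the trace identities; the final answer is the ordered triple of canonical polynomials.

trace(b^2) = trace(b)*trace(b) - trace(1) = y^2 - 2
use: trace(b^2 a) = trace(b)*trace(a b) - trace(a) = y*z - x
use: trace(a^-1 b^2) = trace(b^2)*trace(a) - trace(b^2 a) = x*y^2 - y*z - x
use: trace(a^-1 b^2 a^-1) = trace(a^-1 b^2)*trace(a) - trace(a^-1 b^2 a) = x^2*y^2 - x*y*z - x^2 - y^2 + 2
apply: trace(b^3) = trace(b)*trace(b^2) - trace(b) = y^3 - 3*y
use: trace(b^3 a) = trace(b)*trace(b a b) - trace(b a) = y^2*z - x*y - z
apply: trace(b a^-1 b^2) = trace(b^3)*trace(a) - trace(b^3 a) = x*y^3 - y^2*z - 2*x*y + z
apply: trace(a b a b) = trace(b a)*trace(b a) - trace(1)   [split at repeated b] = z^2 - 2
trace(a b a) = trace(a)*trace(b a) - trace(b) = x*z - y
apply: trace(b^2 a b a) = trace(b)*trace(a b a b) - trace(a b a) = y*z^2 - x*z - y
use: trace(b a^-1 b^2 a) = trace(b^2 a b)*trace(a) - trace(b^2 a b a) = x*y^2*z - x^2*y - y*z^2 + y
apply: trace(a^-1 b^2 a^-1 b) = trace(b a^-1 b^2)*trace(a) - trace(b a^-1 b^2 a) = x^2*y^3 - 2*x*y^2*z - x^2*y + y*z^2 + x*z - y
assemble the triple (trace(r) - 2; trace(r a) - x; trace(r b) - y)

x^2*y^2 - x*y*z - x^2 - y^2; x*y^2 - y*z - 2*x; x^2*y^3 - 2*x*y^2*z - x^2*y + y*z^2 + x*z - 2*y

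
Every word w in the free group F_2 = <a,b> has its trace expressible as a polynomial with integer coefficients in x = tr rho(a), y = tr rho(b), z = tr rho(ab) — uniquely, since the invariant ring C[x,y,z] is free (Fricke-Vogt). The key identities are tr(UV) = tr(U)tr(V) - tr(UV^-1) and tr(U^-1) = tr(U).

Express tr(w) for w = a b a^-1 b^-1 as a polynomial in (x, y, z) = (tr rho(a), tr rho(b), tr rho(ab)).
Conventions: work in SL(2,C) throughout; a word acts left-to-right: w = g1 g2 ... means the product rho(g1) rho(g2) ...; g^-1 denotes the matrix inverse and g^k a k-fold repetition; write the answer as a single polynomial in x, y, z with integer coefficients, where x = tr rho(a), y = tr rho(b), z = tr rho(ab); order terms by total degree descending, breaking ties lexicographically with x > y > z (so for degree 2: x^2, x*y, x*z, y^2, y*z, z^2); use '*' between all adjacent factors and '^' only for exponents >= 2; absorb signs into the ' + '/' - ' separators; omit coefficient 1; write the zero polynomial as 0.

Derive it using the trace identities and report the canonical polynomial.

next, tr(a b a) = tr(a) tr(b a) - tr(b)  (reduce the a square) = x*z - y
tr(a b a b) = tr(b a) tr(b a) - tr(1)  (split on b) = z^2 - 2
tr(b^-1 a b a) = tr(a b a) tr(b) - tr(a b a b)  (eliminate b^-1) = x*y*z - y^2 - z^2 + 2
next, tr(a b a^-1 b^-1) = tr(b^-1 a b) tr(a) - tr(b^-1 a b a)  (eliminate a^-1) = -x*y*z + x^2 + y^2 + z^2 - 2

-x*y*z + x^2 + y^2 + z^2 - 2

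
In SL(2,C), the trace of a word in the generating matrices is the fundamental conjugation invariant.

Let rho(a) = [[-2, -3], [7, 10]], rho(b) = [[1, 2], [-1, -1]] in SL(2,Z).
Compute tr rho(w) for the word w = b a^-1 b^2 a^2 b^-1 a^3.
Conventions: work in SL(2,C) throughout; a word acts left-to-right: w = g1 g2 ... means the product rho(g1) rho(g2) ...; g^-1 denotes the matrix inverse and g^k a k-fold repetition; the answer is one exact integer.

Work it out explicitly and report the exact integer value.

rho(b) = [[1, 2], [-1, -1]]
... * rho(a^-1) = [[10, 3], [-7, -2]]  ->  [[-4, -1], [-3, -1]]
... * rho(b) = [[1, 2], [-1, -1]]  ->  [[-3, -7], [-2, -5]]
... * rho(b) = [[1, 2], [-1, -1]]  ->  [[4, 1], [3, 1]]
... * rho(a) = [[-2, -3], [7, 10]]  ->  [[-1, -2], [1, 1]]
... * rho(a) = [[-2, -3], [7, 10]]  ->  [[-12, -17], [5, 7]]
... * rho(b^-1) = [[-1, -2], [1, 1]]  ->  [[-5, 7], [2, -3]]
... * rho(a) = [[-2, -3], [7, 10]]  ->  [[59, 85], [-25, -36]]
... * rho(a) = [[-2, -3], [7, 10]]  ->  [[477, 673], [-202, -285]]
... * rho(a) = [[-2, -3], [7, 10]]  ->  [[3757, 5299], [-1591, -2244]]
tr = 3757 + -2244 = 1513

1513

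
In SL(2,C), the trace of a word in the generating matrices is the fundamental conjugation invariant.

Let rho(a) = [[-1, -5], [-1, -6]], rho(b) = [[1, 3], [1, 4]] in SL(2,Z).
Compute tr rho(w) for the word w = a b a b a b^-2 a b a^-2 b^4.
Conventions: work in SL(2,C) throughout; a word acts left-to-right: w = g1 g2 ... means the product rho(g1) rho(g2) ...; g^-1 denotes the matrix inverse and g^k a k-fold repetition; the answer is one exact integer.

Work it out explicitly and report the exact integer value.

rho(a) = [[-1, -5], [-1, -6]]
... * rho(b) = [[1, 3], [1, 4]]  ->  [[-6, -23], [-7, -27]]
... * rho(a) = [[-1, -5], [-1, -6]]  ->  [[29, 168], [34, 197]]
... * rho(b) = [[1, 3], [1, 4]]  ->  [[197, 759], [231, 890]]
... * rho(a) = [[-1, -5], [-1, -6]]  ->  [[-956, -5539], [-1121, -6495]]
... * rho(b^-1) = [[4, -3], [-1, 1]]  ->  [[1715, -2671], [2011, -3132]]
... * rho(b^-1) = [[4, -3], [-1, 1]]  ->  [[9531, -7816], [11176, -9165]]
... * rho(a) = [[-1, -5], [-1, -6]]  ->  [[-1715, -759], [-2011, -890]]
... * rho(b) = [[1, 3], [1, 4]]  ->  [[-2474, -8181], [-2901, -9593]]
... * rho(a^-1) = [[-6, 5], [1, -1]]  ->  [[6663, -4189], [7813, -4912]]
... * rho(a^-1) = [[-6, 5], [1, -1]]  ->  [[-44167, 37504], [-51790, 43977]]
... * rho(b) = [[1, 3], [1, 4]]  ->  [[-6663, 17515], [-7813, 20538]]
... * rho(b) = [[1, 3], [1, 4]]  ->  [[10852, 50071], [12725, 58713]]
... * rho(b) = [[1, 3], [1, 4]]  ->  [[60923, 232840], [71438, 273027]]
... * rho(b) = [[1, 3], [1, 4]]  ->  [[293763, 1114129], [344465, 1306422]]
tr = 293763 + 1306422 = 1600185

1600185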